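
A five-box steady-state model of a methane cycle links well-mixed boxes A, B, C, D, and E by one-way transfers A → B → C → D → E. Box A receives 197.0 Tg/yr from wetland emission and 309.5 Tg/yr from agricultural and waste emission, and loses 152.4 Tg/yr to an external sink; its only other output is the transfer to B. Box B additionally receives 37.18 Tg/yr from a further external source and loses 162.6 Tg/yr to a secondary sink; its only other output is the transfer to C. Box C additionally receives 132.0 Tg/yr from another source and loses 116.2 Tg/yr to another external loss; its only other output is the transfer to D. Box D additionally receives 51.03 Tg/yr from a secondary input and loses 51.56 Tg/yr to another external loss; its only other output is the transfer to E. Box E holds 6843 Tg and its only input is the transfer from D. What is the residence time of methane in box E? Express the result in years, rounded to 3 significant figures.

28.1 yr

Box A: F(A→B) = (197.0 + 309.5) − 152.4 = 354.10 Tg/yr.
Box B: F(B→C) = (354.10 + 37.18) − 162.6 = 228.68 Tg/yr.
Box C: F(C→D) = (228.68 + 132.0) − 116.2 = 244.48 Tg/yr.
Box D: F(D→E) = (244.48 + 51.03) − 51.56 = 243.95 Tg/yr.
Box E throughput = its input = 243.95 Tg/yr; τ = 6843 / 243.95 = 28.05 yr.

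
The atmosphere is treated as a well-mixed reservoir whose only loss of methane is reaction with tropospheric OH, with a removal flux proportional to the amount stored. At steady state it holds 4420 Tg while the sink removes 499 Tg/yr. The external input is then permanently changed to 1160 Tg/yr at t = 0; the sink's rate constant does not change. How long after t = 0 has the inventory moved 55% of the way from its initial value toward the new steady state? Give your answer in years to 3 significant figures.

τ = M₀/F₀ = 4420/499 = 8.858 yr.
The remaining gap fraction is e^(−t/τ); 55% covered ⇒ e^(−t/τ) = 0.450.
t = −τ ln(0.450) = 8.858 × 0.7985 = 7.073 yr.

7.07 yr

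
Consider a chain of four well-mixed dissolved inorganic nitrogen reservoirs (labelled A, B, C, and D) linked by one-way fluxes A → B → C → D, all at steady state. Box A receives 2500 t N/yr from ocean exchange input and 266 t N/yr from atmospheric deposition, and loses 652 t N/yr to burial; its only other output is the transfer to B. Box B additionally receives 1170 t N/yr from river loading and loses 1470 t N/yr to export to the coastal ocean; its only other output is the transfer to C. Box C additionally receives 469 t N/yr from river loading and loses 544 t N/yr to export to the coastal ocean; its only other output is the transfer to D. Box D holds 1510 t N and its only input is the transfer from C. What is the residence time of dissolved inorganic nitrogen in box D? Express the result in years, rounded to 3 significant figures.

Box A: F(A→B) = (2500 + 266) − 652 = 2114.0 t N/yr.
Box B: F(B→C) = (2114.0 + 1170) − 1470 = 1814.0 t N/yr.
Box C: F(C→D) = (1814.0 + 469) − 544 = 1739.0 t N/yr.
Box D throughput = its input = 1739.0 t N/yr; τ = 1510 / 1739.0 = 0.8683 yr.

0.868 yr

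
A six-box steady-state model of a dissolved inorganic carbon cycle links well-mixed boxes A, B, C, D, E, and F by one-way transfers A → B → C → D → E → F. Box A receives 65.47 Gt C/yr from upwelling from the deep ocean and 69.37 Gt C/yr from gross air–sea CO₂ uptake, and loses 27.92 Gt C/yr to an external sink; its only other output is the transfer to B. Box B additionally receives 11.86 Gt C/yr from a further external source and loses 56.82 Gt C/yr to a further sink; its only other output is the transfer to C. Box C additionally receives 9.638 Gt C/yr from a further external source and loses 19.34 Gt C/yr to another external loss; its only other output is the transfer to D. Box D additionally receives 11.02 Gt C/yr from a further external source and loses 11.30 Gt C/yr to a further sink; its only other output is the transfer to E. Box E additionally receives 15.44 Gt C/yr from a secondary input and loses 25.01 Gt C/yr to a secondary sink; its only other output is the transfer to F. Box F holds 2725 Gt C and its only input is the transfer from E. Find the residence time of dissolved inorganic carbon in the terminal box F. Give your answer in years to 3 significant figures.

64.3 yr

Box A: F(A→B) = (65.47 + 69.37) − 27.92 = 106.92 Gt C/yr.
Box B: F(B→C) = (106.92 + 11.86) − 56.82 = 61.960 Gt C/yr.
Box C: F(C→D) = (61.960 + 9.638) − 19.34 = 52.258 Gt C/yr.
Box D: F(D→E) = (52.258 + 11.02) − 11.30 = 51.978 Gt C/yr.
Box E: F(E→F) = (51.978 + 15.44) − 25.01 = 42.408 Gt C/yr.
Box F throughput = its input = 42.408 Gt C/yr; τ = 2725 / 42.408 = 64.26 yr.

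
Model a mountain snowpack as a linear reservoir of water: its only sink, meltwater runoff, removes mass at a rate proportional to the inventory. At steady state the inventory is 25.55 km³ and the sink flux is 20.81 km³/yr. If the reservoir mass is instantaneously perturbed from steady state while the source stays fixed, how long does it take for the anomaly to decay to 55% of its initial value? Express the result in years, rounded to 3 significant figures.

0.734 yr

For a linear reservoir the anomaly decays as exp(−t/τ) with τ = M/F = 25.55/20.81 = 1.228 yr.
exp(−t/τ) = 0.55 ⇒ t = −τ ln(0.55) = 1.228 × 0.5978 = 0.7340 yr.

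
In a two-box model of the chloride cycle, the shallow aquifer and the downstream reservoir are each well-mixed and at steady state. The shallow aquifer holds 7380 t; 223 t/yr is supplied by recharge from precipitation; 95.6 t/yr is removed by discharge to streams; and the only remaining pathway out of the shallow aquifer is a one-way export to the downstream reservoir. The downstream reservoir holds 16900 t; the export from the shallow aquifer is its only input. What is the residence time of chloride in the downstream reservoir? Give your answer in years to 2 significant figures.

Balance the shallow aquifer: ΣF_in = 223.00 t/yr.
Export to the downstream reservoir = ΣF_in − (95.6) = 127.40 t/yr.
At steady state the output of the downstream reservoir equals its input, 127.40 t/yr.
τ = M / F = 16900 / 127.40 = 132.7 yr.

130 yr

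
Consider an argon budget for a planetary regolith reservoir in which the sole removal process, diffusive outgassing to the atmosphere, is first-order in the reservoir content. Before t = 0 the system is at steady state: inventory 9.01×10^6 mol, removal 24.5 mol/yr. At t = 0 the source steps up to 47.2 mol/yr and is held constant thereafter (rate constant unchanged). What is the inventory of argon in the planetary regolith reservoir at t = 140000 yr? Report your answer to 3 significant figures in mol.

The sink rate constant is k = F₀/M₀ = 24.5/9.01×10^6 = 2.719×10^-6 yr⁻¹.
Solving dM/dt = F₁ − kM with M(0) = M₀ gives M(t) = F₁/k + (M₀ − F₁/k)·e^(−kt).
F₁/k = 47.2/2.719×10^-6 = 1.7358×10^7 mol; kt = 2.719×10^-6 × 140000 = 0.3807, e^(−kt) = 0.6834.
M(140000) = 1.7358×10^7 + (9.01×10^6 − 1.7358×10^7) × 0.6834 = 1.7358×10^7 − 5.705×10^6 = 1.1653×10^7 mol.

1.17×10^7 mol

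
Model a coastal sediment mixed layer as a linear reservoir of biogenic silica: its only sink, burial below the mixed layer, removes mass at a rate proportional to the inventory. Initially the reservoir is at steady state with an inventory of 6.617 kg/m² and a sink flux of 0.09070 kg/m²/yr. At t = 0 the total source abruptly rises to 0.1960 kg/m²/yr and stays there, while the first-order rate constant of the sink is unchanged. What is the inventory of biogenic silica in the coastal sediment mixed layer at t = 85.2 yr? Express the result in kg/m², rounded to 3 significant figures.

The sink rate constant is k = F₀/M₀ = 0.09070/6.617 = 0.01371 yr⁻¹.
Solving dM/dt = F₁ − kM with M(0) = M₀ gives M(t) = F₁/k + (M₀ − F₁/k)·e^(−kt).
F₁/k = 0.1960/0.01371 = 14.299 kg/m²; kt = 0.01371 × 85.2 = 1.168, e^(−kt) = 0.3110.
M(85.2) = 14.299 + (6.617 − 14.299) × 0.3110 = 14.299 − 2.389 = 11.910 kg/m².

11.9 kg/m²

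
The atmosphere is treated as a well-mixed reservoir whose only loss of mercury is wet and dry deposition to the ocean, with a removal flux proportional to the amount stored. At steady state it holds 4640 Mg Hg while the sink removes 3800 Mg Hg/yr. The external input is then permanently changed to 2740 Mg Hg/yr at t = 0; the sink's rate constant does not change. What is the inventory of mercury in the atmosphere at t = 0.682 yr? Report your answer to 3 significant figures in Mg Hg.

τ = M₀/F₀ = 4640/3800 = 1.221 yr; rate constant k = 1/τ.
New steady state M_∞ = F₁/k = F₁·τ = 2740 × 1.221 = 3345.7 Mg Hg.
M(t) = M_∞ + (M₀ − M_∞)·e^(−t/τ); t/τ = 0.682/1.221 = 0.5585, so e^(−t/τ) = 0.5720.
M(t) = 3345.7 + 1294 × 0.5720 = 4086.1 Mg Hg.

4090 Mg Hg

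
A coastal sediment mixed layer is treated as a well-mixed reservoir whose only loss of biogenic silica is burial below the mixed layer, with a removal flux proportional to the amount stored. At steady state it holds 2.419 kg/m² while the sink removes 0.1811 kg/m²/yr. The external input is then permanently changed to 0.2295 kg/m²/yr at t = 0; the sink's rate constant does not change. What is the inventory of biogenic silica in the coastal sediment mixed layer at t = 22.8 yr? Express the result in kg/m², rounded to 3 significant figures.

2.95 kg/m²

τ = M₀/F₀ = 2.419/0.1811 = 13.36 yr; rate constant k = 1/τ.
New steady state M_∞ = F₁/k = F₁·τ = 0.2295 × 13.36 = 3.0655 kg/m².
M(t) = M_∞ + (M₀ − M_∞)·e^(−t/τ); t/τ = 22.8/13.36 = 1.707, so e^(−t/τ) = 0.1814.
M(t) = 3.0655 − 0.6465 × 0.1814 = 2.9482 kg/m².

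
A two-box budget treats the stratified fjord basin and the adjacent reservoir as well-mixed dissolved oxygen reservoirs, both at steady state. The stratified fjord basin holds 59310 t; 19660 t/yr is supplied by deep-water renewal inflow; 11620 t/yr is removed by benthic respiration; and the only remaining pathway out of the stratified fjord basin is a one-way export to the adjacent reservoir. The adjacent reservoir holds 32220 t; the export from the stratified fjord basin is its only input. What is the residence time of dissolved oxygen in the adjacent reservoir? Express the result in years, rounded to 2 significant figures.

Balance the stratified fjord basin: ΣF_in = 19660 t/yr.
Export to the adjacent reservoir = ΣF_in − (11620) = 8040.0 t/yr.
At steady state the output of the adjacent reservoir equals its input, 8040.0 t/yr.
τ = M / F = 32220 / 8040.0 = 4.007 yr.

4.0 yr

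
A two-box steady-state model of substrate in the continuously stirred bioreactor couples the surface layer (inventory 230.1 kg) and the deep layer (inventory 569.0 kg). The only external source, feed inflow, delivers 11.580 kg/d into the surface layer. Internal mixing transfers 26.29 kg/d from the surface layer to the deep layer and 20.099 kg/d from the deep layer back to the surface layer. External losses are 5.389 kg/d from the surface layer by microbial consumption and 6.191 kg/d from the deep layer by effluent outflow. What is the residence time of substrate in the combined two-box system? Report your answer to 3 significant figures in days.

69.0 d

Residence time in the combined system uses the total inventory and the total *external* removal — internal exchanges between the two boxes cancel.
M_total = 230.1 + 569.0 = 799.10 kg.
ΣF_external_out = 5.389 + 6.191 = 11.580 kg/d.
τ = M_total / ΣF_ext = 799.10 / 11.580 = 69.01 d.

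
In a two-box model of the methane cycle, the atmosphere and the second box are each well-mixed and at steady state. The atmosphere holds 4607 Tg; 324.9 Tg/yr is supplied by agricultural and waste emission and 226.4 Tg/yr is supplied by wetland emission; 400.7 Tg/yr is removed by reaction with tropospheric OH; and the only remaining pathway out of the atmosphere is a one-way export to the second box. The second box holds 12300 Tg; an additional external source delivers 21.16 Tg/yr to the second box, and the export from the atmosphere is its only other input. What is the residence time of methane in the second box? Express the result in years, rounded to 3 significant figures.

71.6 yr

Balance the atmosphere: ΣF_in = 324.9 + 226.4 = 551.30 Tg/yr.
Export to the second box = ΣF_in − (400.7) = 150.60 Tg/yr.
Total input to the second box = 150.60 + 21.16 = 171.76 Tg/yr; at steady state this equals its total output.
τ = M / F = 12300 / 171.76 = 71.61 yr.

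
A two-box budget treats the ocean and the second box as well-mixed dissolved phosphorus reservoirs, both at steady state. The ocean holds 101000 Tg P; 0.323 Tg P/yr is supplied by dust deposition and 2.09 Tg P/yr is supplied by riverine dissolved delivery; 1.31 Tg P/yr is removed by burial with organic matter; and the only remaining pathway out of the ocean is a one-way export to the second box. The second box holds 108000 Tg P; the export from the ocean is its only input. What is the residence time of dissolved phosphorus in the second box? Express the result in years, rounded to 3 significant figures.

97900 yr

Balance the ocean: ΣF_in = 0.323 + 2.09 = 2.4130 Tg P/yr.
Export to the second box = ΣF_in − (1.31) = 1.1030 Tg P/yr.
At steady state the output of the second box equals its input, 1.1030 Tg P/yr.
τ = M / F = 108000 / 1.1030 = 97910 yr.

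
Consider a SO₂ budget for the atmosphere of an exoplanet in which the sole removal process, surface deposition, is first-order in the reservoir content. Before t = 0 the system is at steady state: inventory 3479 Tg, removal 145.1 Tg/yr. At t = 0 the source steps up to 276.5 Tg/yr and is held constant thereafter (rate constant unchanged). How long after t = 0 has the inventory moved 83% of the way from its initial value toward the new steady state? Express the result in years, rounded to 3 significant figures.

42.5 yr

τ = M₀/F₀ = 3479/145.1 = 23.98 yr.
The remaining gap fraction is e^(−t/τ); 83% covered ⇒ e^(−t/τ) = 0.170.
t = −τ ln(0.170) = 23.98 × 1.772 = 42.49 yr.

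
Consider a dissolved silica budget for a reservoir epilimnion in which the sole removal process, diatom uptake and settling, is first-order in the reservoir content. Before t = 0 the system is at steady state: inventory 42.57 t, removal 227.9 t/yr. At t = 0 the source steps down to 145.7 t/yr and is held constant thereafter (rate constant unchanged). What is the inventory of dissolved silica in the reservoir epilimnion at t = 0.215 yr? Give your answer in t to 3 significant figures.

τ = M₀/F₀ = 42.57/227.9 = 0.1868 yr; rate constant k = 1/τ.
New steady state M_∞ = F₁/k = F₁·τ = 145.7 × 0.1868 = 27.216 t.
M(t) = M_∞ + (M₀ − M_∞)·e^(−t/τ); t/τ = 0.215/0.1868 = 1.151, so e^(−t/τ) = 0.3163.
M(t) = 27.216 + 15.35 × 0.3163 = 32.073 t.

32.1 t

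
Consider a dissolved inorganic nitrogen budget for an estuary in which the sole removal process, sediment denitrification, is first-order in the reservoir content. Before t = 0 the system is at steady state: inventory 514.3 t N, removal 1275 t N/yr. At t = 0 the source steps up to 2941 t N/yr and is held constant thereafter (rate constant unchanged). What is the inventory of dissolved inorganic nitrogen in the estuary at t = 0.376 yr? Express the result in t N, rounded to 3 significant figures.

Residence time τ = M₀/F₀ = 0.4034 yr. The eventual steady state is M_∞ = M₀·(F₁/F₀) = 514.3 × 2941/1275 = 1186.3 t N.
The anomaly ΔM(t) = M(t) − M_∞ decays as ΔM₀·e^(−t/τ) with ΔM₀ = 514.3 − 1186.3 = −672.0 t N.
At t = 0.376 yr, e^(−t/τ) = e^(−0.9321) = 0.3937, so ΔM = −264.6 t N and M = 1186.3 − 264.6 = 921.74 t N.

922 t N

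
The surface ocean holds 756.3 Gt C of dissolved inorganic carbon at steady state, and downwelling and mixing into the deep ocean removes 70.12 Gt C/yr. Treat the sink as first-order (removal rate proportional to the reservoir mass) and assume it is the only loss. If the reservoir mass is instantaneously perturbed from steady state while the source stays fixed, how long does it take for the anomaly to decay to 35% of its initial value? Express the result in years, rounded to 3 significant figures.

11.3 yr

For a linear reservoir the anomaly decays as exp(−t/τ) with τ = M/F = 756.3/70.12 = 10.79 yr.
exp(−t/τ) = 0.35 ⇒ t = −τ ln(0.35) = 10.79 × 1.050 = 11.32 yr.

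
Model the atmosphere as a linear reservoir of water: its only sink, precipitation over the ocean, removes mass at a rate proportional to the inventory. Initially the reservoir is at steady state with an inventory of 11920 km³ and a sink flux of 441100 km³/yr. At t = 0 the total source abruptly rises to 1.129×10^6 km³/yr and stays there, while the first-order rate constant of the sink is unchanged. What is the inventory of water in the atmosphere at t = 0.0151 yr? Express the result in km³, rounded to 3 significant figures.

19900 km³

The sink rate constant is k = F₀/M₀ = 441100/11920 = 37.01 yr⁻¹.
Solving dM/dt = F₁ − kM with M(0) = M₀ gives M(t) = F₁/k + (M₀ − F₁/k)·e^(−kt).
F₁/k = 1.129×10^6/37.01 = 30509 km³; kt = 37.01 × 0.0151 = 0.5588, e^(−kt) = 0.5719.
M(0.0151) = 30509 + (11920 − 30509) × 0.5719 = 30509 − 10630 = 19878 km³.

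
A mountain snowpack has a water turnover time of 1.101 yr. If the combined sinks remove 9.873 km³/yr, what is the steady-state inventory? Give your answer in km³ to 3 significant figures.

10.9 km³

τ = M/F ⇒ M = τ × F = 1.101 × 9.873 = 10.87 km³.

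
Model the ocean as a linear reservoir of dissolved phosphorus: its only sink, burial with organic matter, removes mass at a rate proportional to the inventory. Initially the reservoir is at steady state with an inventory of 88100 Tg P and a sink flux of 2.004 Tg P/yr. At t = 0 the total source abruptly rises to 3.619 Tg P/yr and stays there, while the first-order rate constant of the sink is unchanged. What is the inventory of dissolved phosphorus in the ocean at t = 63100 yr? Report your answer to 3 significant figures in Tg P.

142000 Tg P

τ = M₀/F₀ = 88100/2.004 = 43960 yr; rate constant k = 1/τ.
New steady state M_∞ = F₁/k = F₁·τ = 3.619 × 43960 = 159100 Tg P.
M(t) = M_∞ + (M₀ − M_∞)·e^(−t/τ); t/τ = 63100/43960 = 1.435, so e^(−t/τ) = 0.2380.
M(t) = 159100 − 71000 × 0.2380 = 142200 Tg P.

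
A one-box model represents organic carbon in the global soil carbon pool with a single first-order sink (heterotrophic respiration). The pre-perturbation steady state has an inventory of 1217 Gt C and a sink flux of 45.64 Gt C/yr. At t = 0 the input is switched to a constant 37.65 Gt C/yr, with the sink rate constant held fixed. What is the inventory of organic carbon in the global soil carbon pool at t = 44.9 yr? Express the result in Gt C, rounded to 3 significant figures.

τ = M₀/F₀ = 1217/45.64 = 26.67 yr; rate constant k = 1/τ.
New steady state M_∞ = F₁/k = F₁·τ = 37.65 × 26.67 = 1003.9 Gt C.
M(t) = M_∞ + (M₀ − M_∞)·e^(−t/τ); t/τ = 44.9/26.67 = 1.684, so e^(−t/τ) = 0.1857.
M(t) = 1003.9 + 213.1 × 0.1857 = 1043.5 Gt C.

1040 Gt C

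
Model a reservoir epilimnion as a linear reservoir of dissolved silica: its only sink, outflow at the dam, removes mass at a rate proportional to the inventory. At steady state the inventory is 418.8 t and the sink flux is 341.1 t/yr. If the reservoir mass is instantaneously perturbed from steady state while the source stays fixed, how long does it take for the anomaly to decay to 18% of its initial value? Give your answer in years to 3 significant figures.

2.11 yr

For a linear reservoir the anomaly decays as exp(−t/τ) with τ = M/F = 418.8/341.1 = 1.228 yr.
exp(−t/τ) = 0.18 ⇒ t = −τ ln(0.18) = 1.228 × 1.715 = 2.105 yr.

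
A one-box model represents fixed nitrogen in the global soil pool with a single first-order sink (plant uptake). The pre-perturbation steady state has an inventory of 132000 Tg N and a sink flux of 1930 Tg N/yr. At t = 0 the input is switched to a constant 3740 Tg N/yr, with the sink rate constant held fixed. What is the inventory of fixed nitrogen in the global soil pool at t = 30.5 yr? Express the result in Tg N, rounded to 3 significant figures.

τ = M₀/F₀ = 132000/1930 = 68.39 yr; rate constant k = 1/τ.
New steady state M_∞ = F₁/k = F₁·τ = 3740 × 68.39 = 255790 Tg N.
M(t) = M_∞ + (M₀ − M_∞)·e^(−t/τ); t/τ = 30.5/68.39 = 0.4459, so e^(−t/τ) = 0.6402.
M(t) = 255790 − 123800 × 0.6402 = 176540 Tg N.

177000 Tg N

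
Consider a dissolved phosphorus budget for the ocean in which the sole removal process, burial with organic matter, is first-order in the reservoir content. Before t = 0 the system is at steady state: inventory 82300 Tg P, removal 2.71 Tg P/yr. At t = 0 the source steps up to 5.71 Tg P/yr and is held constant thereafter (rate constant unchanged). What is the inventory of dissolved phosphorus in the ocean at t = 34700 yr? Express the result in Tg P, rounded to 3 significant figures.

144000 Tg P

τ = M₀/F₀ = 82300/2.71 = 30370 yr; rate constant k = 1/τ.
New steady state M_∞ = F₁/k = F₁·τ = 5.71 × 30370 = 173410 Tg P.
M(t) = M_∞ + (M₀ − M_∞)·e^(−t/τ); t/τ = 34700/30370 = 1.143, so e^(−t/τ) = 0.3190.
M(t) = 173410 − 91110 × 0.3190 = 144350 Tg P.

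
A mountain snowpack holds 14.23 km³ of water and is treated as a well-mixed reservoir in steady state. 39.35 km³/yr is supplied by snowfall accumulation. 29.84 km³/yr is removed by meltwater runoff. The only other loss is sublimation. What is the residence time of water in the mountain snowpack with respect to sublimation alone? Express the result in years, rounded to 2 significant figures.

At steady state ΣF_in = ΣF_out.
ΣF_in = 39.350 km³/yr.
Sublimation flux = ΣF_in − (29.84) = 39.350 − 29.84 = 9.510 km³/yr.
τ = M / F = 14.23 / 9.510 = 1.496 yr.

1.5 yr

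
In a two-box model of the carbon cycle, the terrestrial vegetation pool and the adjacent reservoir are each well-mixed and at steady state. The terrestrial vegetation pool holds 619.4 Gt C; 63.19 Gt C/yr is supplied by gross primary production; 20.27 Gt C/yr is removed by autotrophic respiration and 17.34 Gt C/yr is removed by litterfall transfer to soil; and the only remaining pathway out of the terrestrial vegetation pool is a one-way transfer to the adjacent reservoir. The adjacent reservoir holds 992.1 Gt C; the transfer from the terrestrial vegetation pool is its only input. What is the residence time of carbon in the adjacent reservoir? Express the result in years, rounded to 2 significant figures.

39 yr

Balance the terrestrial vegetation pool: ΣF_in = 63.190 Gt C/yr.
Transfer to the adjacent reservoir = ΣF_in − (20.27 + 17.34) = 25.580 Gt C/yr.
At steady state the output of the adjacent reservoir equals its input, 25.580 Gt C/yr.
τ = M / F = 992.1 / 25.580 = 38.78 yr.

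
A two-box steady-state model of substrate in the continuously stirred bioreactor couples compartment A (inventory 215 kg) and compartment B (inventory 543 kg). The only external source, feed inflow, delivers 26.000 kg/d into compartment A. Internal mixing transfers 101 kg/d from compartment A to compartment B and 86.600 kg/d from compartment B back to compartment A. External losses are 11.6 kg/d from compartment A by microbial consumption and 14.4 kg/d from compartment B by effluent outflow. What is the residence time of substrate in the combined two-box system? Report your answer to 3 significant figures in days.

Treat the two boxes together as one reservoir: the mixing fluxes between them are internal recycling, so τ = ΣM / Σ(external losses).
M_total = 215 + 543 = 758.00 kg.
ΣF_external_out = 11.6 + 14.4 = 26.000 kg/d.
τ = M_total / ΣF_ext = 758.00 / 26.000 = 29.15 d.

29.2 d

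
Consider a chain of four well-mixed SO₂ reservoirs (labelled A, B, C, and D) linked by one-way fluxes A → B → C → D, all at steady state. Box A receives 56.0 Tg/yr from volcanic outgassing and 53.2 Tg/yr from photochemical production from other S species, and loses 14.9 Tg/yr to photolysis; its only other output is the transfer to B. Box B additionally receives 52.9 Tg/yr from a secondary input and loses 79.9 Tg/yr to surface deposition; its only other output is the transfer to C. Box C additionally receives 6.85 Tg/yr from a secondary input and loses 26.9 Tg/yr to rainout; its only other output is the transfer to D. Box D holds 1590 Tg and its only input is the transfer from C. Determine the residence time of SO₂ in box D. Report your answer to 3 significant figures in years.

Box A: F(A→B) = (56.0 + 53.2) − 14.9 = 94.300 Tg/yr.
Box B: F(B→C) = (94.300 + 52.9) − 79.9 = 67.300 Tg/yr.
Box C: F(C→D) = (67.300 + 6.85) − 26.9 = 47.250 Tg/yr.
Box D throughput = its input = 47.250 Tg/yr; τ = 1590 / 47.250 = 33.65 yr.

33.7 yr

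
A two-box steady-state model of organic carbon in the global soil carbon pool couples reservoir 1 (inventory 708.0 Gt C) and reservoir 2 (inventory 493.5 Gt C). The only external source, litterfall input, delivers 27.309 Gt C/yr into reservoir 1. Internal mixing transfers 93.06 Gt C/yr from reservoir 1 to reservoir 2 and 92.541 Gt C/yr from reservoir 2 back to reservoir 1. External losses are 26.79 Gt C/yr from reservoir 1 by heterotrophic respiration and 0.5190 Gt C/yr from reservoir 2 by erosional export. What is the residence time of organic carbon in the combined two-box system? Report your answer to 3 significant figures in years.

For the system as a whole, the A↔B exchange is internal and contributes nothing to the throughput; only the external sinks remove mass.
M_total = 708.0 + 493.5 = 1201.5 Gt C.
ΣF_external_out = 26.79 + 0.5190 = 27.309 Gt C/yr.
τ = M_total / ΣF_ext = 1201.5 / 27.309 = 44.00 yr.

44.0 yr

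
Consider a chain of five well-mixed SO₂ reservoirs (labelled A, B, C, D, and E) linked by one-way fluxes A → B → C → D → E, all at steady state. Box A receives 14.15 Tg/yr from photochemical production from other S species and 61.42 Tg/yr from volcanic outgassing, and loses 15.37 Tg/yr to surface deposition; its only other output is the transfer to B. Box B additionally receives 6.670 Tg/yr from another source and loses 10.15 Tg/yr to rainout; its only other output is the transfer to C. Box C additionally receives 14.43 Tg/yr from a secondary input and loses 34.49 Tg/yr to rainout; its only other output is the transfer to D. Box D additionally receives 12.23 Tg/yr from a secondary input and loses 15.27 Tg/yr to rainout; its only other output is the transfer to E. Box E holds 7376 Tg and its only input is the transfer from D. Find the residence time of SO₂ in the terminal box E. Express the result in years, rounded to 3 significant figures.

219 yr

Box A: F(A→B) = (14.15 + 61.42) − 15.37 = 60.200 Tg/yr.
Box B: F(B→C) = (60.200 + 6.670) − 10.15 = 56.720 Tg/yr.
Box C: F(C→D) = (56.720 + 14.43) − 34.49 = 36.660 Tg/yr.
Box D: F(D→E) = (36.660 + 12.23) − 15.27 = 33.620 Tg/yr.
Box E throughput = its input = 33.620 Tg/yr; τ = 7376 / 33.620 = 219.4 yr.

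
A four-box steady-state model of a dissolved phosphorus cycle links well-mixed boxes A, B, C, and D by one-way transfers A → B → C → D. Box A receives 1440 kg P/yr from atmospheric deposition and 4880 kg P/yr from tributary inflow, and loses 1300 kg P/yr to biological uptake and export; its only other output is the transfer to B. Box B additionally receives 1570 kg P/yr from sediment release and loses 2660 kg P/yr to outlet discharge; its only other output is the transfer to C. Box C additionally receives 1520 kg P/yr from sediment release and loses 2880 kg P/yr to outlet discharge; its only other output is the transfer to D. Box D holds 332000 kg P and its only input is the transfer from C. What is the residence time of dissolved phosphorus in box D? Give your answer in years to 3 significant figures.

Box A: F(A→B) = (1440 + 4880) − 1300 = 5020.0 kg P/yr.
Box B: F(B→C) = (5020.0 + 1570) − 2660 = 3930.0 kg P/yr.
Box C: F(C→D) = (3930.0 + 1520) − 2880 = 2570.0 kg P/yr.
Box D throughput = its input = 2570.0 kg P/yr; τ = 332000 / 2570.0 = 129.2 yr.

129 yr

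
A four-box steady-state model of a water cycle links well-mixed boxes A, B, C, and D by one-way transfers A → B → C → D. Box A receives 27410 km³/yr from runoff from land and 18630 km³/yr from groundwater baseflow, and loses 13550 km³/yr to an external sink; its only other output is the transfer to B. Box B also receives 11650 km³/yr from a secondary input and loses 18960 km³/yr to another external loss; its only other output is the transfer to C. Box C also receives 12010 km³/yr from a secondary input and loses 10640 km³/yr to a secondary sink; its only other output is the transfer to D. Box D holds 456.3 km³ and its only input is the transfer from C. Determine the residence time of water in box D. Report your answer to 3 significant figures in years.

Box A: F(A→B) = (27410 + 18630) − 13550 = 32490 km³/yr.
Box B: F(B→C) = (32490 + 11650) − 18960 = 25180 km³/yr.
Box C: F(C→D) = (25180 + 12010) − 10640 = 26550 km³/yr.
Box D throughput = its input = 26550 km³/yr; τ = 456.3 / 26550 = 0.01719 yr.

0.0172 yr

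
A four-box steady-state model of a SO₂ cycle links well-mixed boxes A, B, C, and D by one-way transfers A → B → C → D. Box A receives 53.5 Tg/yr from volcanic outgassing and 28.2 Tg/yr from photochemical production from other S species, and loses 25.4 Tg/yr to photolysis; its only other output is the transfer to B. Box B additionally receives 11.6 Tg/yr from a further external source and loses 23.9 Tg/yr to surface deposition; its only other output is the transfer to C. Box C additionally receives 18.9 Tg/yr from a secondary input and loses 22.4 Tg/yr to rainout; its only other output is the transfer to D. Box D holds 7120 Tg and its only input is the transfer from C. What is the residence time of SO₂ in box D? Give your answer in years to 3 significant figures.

Box A: F(A→B) = (53.5 + 28.2) − 25.4 = 56.300 Tg/yr.
Box B: F(B→C) = (56.300 + 11.6) − 23.9 = 44.000 Tg/yr.
Box C: F(C→D) = (44.000 + 18.9) − 22.4 = 40.500 Tg/yr.
Box D throughput = its input = 40.500 Tg/yr; τ = 7120 / 40.500 = 175.8 yr.

176 yr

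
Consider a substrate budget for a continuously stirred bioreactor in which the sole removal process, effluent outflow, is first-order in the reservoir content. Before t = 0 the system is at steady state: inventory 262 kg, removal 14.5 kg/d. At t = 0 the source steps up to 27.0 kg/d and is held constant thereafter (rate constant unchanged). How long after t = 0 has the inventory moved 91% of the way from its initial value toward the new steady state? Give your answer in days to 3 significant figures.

43.5 d

τ = M₀/F₀ = 262/14.5 = 18.07 d.
The remaining gap fraction is e^(−t/τ); 91% covered ⇒ e^(−t/τ) = 0.0900.
t = −τ ln(0.0900) = 18.07 × 2.408 = 43.51 d.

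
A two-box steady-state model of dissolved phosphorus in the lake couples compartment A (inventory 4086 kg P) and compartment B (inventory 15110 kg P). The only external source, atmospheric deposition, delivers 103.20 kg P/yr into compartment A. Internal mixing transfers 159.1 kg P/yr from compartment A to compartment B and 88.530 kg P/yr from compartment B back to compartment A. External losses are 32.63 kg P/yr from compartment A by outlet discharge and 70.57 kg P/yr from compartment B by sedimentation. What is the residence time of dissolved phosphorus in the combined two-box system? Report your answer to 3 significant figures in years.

Residence time in the combined system uses the total inventory and the total *external* removal — internal exchanges between the two boxes cancel.
M_total = 4086 + 15110 = 19196 kg P.
ΣF_external_out = 32.63 + 70.57 = 103.20 kg P/yr.
τ = M_total / ΣF_ext = 19196 / 103.20 = 186.0 yr.

186 yr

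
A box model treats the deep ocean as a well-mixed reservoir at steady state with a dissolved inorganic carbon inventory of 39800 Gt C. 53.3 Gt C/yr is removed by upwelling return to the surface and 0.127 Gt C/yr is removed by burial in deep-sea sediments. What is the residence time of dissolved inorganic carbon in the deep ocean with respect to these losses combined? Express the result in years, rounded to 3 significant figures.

Total removal = 53.30 + 0.1270 = 53.427 Gt C/yr.
τ = M / ΣF_out = 39800 / 53.427 = 744.9 yr.

745 yr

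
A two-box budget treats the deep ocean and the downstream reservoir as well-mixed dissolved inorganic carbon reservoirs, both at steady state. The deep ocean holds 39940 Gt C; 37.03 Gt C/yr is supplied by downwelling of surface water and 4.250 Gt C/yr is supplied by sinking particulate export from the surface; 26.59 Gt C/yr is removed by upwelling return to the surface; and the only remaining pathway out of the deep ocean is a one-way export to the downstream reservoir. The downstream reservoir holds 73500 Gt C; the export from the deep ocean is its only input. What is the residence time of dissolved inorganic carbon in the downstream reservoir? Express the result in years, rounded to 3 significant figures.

Balance the deep ocean: ΣF_in = 37.03 + 4.250 = 41.280 Gt C/yr.
Export to the downstream reservoir = ΣF_in − (26.59) = 14.690 Gt C/yr.
At steady state the output of the downstream reservoir equals its input, 14.690 Gt C/yr.
τ = M / F = 73500 / 14.690 = 5003 yr.

5000 yr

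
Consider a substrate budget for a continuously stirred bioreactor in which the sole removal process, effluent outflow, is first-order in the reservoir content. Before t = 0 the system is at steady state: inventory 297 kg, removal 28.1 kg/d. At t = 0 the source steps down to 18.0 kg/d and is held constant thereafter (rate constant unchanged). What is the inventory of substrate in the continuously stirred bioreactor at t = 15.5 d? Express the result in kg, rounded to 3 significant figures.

215 kg

The sink rate constant is k = F₀/M₀ = 28.1/297 = 0.09461 d⁻¹.
Solving dM/dt = F₁ − kM with M(0) = M₀ gives M(t) = F₁/k + (M₀ − F₁/k)·e^(−kt).
F₁/k = 18.0/0.09461 = 190.25 kg; kt = 0.09461 × 15.5 = 1.466, e^(−kt) = 0.2307.
M(15.5) = 190.25 + (297 − 190.25) × 0.2307 = 190.25 + 24.63 = 214.88 kg.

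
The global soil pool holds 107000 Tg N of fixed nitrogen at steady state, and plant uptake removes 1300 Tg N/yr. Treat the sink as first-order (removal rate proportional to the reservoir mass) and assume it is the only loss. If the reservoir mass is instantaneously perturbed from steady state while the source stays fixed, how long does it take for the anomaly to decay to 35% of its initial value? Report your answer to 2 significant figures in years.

86 yr

For a linear reservoir the anomaly decays as exp(−t/τ) with τ = M/F = 107000/1300 = 82.31 yr.
exp(−t/τ) = 0.35 ⇒ t = −τ ln(0.35) = 82.31 × 1.050 = 86.41 yr.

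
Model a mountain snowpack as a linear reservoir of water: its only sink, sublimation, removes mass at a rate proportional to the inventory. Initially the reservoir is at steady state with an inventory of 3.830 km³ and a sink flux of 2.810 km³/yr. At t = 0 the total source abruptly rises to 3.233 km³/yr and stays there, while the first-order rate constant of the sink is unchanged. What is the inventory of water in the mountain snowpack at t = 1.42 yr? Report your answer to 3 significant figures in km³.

The sink rate constant is k = F₀/M₀ = 2.810/3.830 = 0.7337 yr⁻¹.
Solving dM/dt = F₁ − kM with M(0) = M₀ gives M(t) = F₁/k + (M₀ − F₁/k)·e^(−kt).
F₁/k = 3.233/0.7337 = 4.4065 km³; kt = 0.7337 × 1.42 = 1.042, e^(−kt) = 0.3528.
M(1.42) = 4.4065 + (3.830 − 4.4065) × 0.3528 = 4.4065 − 0.2034 = 4.2031 km³.

4.20 km³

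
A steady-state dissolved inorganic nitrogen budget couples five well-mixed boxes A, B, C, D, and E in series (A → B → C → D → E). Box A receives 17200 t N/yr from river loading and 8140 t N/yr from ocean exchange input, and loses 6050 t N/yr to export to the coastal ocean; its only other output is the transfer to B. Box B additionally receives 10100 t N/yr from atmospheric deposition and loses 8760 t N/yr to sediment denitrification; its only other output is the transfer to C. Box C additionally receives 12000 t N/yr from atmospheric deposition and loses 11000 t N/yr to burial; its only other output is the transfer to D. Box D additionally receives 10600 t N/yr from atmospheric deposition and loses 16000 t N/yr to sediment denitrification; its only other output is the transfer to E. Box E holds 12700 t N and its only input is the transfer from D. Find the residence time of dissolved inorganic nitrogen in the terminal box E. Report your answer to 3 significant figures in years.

Box A: F(A→B) = (17200 + 8140) − 6050 = 19290 t N/yr.
Box B: F(B→C) = (19290 + 10100) − 8760 = 20630 t N/yr.
Box C: F(C→D) = (20630 + 12000) − 11000 = 21630 t N/yr.
Box D: F(D→E) = (21630 + 10600) − 16000 = 16230 t N/yr.
Box E throughput = its input = 16230 t N/yr; τ = 12700 / 16230 = 0.7825 yr.

0.783 yr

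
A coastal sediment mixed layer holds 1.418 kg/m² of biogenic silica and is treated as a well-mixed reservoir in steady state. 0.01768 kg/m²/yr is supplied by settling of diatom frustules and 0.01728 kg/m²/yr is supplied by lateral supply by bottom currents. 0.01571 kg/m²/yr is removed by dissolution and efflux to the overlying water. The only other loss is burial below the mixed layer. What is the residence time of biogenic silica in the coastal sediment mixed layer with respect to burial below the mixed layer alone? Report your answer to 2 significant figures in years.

At steady state ΣF_in = ΣF_out.
ΣF_in = 0.01768 + 0.01728 = 0.034960 kg/m²/yr.
Burial below the mixed layer flux = ΣF_in − (0.01571) = 0.034960 − 0.01571 = 0.01925 kg/m²/yr.
τ = M / F = 1.418 / 0.01925 = 73.66 yr.

74 yr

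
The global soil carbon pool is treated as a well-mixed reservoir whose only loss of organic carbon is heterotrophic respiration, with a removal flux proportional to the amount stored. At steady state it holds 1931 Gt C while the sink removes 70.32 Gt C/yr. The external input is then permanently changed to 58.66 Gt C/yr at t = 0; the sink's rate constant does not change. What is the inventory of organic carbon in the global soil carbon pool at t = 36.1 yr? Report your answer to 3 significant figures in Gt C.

τ = M₀/F₀ = 1931/70.32 = 27.46 yr; rate constant k = 1/τ.
New steady state M_∞ = F₁/k = F₁·τ = 58.66 × 27.46 = 1610.8 Gt C.
M(t) = M_∞ + (M₀ − M_∞)·e^(−t/τ); t/τ = 36.1/27.46 = 1.315, so e^(−t/τ) = 0.2686.
M(t) = 1610.8 + 320.2 × 0.2686 = 1696.8 Gt C.

1700 Gt C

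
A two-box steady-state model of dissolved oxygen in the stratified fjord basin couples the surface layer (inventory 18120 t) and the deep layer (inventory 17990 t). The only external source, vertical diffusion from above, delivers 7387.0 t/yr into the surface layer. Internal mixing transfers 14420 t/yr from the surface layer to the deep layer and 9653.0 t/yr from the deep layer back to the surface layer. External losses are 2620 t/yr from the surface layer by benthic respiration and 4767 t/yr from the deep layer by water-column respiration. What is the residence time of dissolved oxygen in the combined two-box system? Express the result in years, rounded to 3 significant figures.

Residence time in the combined system uses the total inventory and the total *external* removal — internal exchanges between the two boxes cancel.
M_total = 18120 + 17990 = 36110 t.
ΣF_external_out = 2620 + 4767 = 7387.0 t/yr.
τ = M_total / ΣF_ext = 36110 / 7387.0 = 4.888 yr.

4.89 yr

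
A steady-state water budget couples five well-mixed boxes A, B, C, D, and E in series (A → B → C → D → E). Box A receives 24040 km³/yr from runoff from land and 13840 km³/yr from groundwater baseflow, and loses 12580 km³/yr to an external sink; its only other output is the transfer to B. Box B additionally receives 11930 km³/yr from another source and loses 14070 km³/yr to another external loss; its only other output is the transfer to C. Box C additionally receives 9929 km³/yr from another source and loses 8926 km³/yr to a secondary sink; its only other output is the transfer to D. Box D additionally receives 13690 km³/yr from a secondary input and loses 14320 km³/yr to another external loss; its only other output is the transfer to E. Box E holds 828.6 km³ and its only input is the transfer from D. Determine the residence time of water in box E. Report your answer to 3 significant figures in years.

0.0352 yr

Box A: F(A→B) = (24040 + 13840) − 12580 = 25300 km³/yr.
Box B: F(B→C) = (25300 + 11930) − 14070 = 23160 km³/yr.
Box C: F(C→D) = (23160 + 9929) − 8926 = 24163 km³/yr.
Box D: F(D→E) = (24163 + 13690) − 14320 = 23533 km³/yr.
Box E throughput = its input = 23533 km³/yr; τ = 828.6 / 23533 = 0.03521 yr.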